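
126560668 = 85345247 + 41215421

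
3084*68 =209712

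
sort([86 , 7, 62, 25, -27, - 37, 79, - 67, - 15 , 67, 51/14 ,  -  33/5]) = [ - 67, - 37, - 27, - 15, -33/5, 51/14,7, 25, 62, 67, 79,  86 ]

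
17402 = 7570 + 9832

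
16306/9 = 16306/9 = 1811.78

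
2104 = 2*1052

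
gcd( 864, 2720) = 32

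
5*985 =4925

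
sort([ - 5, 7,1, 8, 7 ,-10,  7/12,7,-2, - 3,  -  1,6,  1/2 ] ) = [-10, - 5, - 3, - 2 ,-1,1/2, 7/12, 1 , 6,7,  7,7,8] 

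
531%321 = 210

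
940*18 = 16920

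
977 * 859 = 839243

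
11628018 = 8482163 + 3145855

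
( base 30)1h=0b101111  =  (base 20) 27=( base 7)65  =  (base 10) 47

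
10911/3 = 3637 = 3637.00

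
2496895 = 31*80545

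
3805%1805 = 195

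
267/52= 267/52 =5.13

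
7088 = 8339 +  -1251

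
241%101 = 39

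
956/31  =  956/31 = 30.84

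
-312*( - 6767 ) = 2111304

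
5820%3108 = 2712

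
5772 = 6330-558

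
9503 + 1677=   11180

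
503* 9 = 4527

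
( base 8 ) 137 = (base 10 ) 95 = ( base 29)38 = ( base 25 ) 3K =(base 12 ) 7b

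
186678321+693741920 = 880420241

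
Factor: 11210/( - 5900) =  - 19/10 = -  2^(-1 )*5^( - 1)*19^1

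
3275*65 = 212875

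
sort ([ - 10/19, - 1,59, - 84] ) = [ - 84, - 1,- 10/19,59 ]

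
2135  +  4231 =6366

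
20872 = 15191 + 5681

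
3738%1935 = 1803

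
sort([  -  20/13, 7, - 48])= [- 48, -20/13 , 7]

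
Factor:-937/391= - 17^ (-1)*23^(- 1 )*937^1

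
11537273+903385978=914923251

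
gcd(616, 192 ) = 8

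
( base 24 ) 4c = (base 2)1101100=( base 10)108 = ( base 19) 5D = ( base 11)99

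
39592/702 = 56  +  140/351 = 56.40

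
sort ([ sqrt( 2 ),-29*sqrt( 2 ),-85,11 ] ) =[-85, - 29*sqrt(2 ),sqrt( 2),11]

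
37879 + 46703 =84582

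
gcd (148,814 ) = 74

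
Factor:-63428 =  - 2^2 *101^1*157^1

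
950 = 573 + 377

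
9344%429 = 335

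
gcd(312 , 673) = 1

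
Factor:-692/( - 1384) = 2^ ( - 1) = 1/2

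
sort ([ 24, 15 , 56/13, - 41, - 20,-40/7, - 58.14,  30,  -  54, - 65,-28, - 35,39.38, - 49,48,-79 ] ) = [ - 79, - 65,  -  58.14 ,-54, - 49  ,  -  41 , -35, -28 , - 20, - 40/7, 56/13, 15, 24, 30, 39.38  ,  48 ]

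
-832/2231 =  - 832/2231 = - 0.37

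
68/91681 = 4/5393 = 0.00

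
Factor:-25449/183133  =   - 51/367=   -3^1 * 17^1*367^( - 1)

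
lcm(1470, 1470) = 1470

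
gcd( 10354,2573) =31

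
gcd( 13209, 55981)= 629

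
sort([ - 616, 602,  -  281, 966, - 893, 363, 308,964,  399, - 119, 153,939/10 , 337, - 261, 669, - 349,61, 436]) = [ - 893, - 616, -349, - 281,-261, - 119, 61,939/10,153, 308, 337,363, 399, 436,  602,669, 964, 966 ] 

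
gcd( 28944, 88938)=54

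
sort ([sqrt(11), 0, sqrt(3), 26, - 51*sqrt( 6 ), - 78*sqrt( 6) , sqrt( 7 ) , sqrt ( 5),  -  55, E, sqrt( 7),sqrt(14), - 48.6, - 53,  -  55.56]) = [ - 78*sqrt (6 ), - 51*sqrt ( 6), - 55.56, - 55,  -  53, - 48.6,0,  sqrt(3 ) , sqrt (5), sqrt (7), sqrt( 7), E, sqrt( 11 ), sqrt(14), 26 ]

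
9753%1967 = 1885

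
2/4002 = 1/2001  =  0.00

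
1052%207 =17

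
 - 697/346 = -697/346= - 2.01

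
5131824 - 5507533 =- 375709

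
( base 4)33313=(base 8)1767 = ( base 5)13030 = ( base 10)1015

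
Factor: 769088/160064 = 41^( - 1 )*197^1 = 197/41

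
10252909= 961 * 10669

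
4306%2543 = 1763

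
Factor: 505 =5^1*101^1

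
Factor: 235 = 5^1*47^1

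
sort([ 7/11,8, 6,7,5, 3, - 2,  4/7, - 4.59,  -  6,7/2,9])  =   [ -6, - 4.59 , - 2, 4/7,7/11,3,7/2,5,6,7, 8,  9 ] 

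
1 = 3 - 2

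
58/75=58/75 = 0.77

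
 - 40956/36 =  - 1138+1/3 = -1137.67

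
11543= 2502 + 9041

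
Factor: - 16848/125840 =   -  81/605  =  - 3^4*5^( - 1 )*11^ ( - 2)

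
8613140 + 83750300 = 92363440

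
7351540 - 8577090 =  - 1225550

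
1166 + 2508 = 3674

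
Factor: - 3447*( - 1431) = 3^5*53^1*383^1 = 4932657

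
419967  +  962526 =1382493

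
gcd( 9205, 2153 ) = 1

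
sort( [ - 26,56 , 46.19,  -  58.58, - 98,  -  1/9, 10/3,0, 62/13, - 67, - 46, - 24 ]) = [  -  98, - 67, - 58.58,  -  46,-26, - 24, -1/9, 0,  10/3, 62/13,46.19 , 56]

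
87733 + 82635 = 170368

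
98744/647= 98744/647  =  152.62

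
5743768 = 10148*566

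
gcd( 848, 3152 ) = 16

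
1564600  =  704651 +859949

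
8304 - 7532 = 772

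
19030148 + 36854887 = 55885035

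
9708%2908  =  984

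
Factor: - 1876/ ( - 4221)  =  2^2*3^( - 2)= 4/9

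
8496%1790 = 1336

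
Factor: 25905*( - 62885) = -1629035925 = - 3^1*5^2*11^1*157^1*12577^1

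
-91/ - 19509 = 13/2787 = 0.00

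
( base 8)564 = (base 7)1041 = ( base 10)372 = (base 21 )hf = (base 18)12C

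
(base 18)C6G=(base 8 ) 7654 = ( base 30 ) 4dm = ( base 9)5447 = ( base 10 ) 4012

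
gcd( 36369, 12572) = 449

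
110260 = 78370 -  - 31890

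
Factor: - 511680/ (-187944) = 2^3*5^1*13^1 *191^(-1)  =  520/191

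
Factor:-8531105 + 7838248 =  - 11^1*62987^1 = - 692857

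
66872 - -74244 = 141116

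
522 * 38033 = 19853226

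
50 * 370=18500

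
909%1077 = 909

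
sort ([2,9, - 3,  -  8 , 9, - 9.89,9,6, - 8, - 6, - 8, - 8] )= [ - 9.89, - 8, - 8, - 8, - 8,-6, - 3,2 , 6, 9, 9,9] 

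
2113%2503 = 2113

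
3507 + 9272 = 12779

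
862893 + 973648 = 1836541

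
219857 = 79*2783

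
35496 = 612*58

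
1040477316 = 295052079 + 745425237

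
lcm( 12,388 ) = 1164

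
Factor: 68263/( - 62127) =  - 3^( - 4)*89^1= - 89/81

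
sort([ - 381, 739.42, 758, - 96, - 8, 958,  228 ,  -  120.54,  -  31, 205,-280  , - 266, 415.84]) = [  -  381,  -  280,  -  266,-120.54 , - 96,-31,  -  8, 205,228, 415.84, 739.42,758,958]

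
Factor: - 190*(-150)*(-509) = - 14506500  =  - 2^2 * 3^1*5^3*19^1*509^1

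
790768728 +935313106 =1726081834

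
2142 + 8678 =10820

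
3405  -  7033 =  - 3628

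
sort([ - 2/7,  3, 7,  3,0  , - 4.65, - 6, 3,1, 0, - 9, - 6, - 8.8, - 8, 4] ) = [ - 9, - 8.8, - 8, - 6, - 6, - 4.65, - 2/7,0,0,1,  3,  3,  3, 4,7] 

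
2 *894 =1788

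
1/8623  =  1/8623 = 0.00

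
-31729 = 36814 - 68543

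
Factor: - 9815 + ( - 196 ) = - 10011=- 3^1*47^1*71^1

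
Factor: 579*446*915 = 2^1*3^2*5^1*61^1*193^1*223^1 = 236284110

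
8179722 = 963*8494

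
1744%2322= 1744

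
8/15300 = 2/3825 = 0.00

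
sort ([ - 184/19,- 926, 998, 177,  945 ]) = [ - 926,-184/19, 177,945, 998]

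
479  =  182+297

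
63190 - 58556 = 4634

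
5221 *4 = 20884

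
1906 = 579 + 1327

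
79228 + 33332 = 112560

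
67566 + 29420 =96986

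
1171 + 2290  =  3461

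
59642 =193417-133775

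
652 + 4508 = 5160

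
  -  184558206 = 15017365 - 199575571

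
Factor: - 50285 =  - 5^1*89^1*113^1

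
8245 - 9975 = -1730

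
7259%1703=447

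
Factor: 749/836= 2^( - 2)*7^1*11^(-1)*19^( - 1)*107^1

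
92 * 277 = 25484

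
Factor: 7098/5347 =2^1*3^1*7^1*13^2*5347^(-1) 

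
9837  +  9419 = 19256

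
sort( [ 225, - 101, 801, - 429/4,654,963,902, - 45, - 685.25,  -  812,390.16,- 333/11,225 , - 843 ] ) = [ -843,- 812, - 685.25, - 429/4, - 101, - 45, - 333/11 , 225,225 , 390.16,  654,801,902, 963 ]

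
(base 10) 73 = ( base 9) 81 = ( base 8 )111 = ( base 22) 37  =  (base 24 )31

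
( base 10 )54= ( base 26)22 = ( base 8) 66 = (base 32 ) 1M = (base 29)1p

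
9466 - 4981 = 4485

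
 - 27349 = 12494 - 39843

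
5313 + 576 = 5889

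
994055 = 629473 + 364582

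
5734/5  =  5734/5 = 1146.80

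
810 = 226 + 584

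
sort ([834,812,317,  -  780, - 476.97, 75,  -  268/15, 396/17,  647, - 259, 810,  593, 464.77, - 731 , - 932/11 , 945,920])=[ - 780, - 731,  -  476.97,-259, - 932/11, -268/15,  396/17,  75, 317, 464.77, 593, 647 , 810, 812, 834, 920 , 945] 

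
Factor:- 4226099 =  - 47^1*89917^1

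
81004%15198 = 5014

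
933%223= 41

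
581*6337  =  3681797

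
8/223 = 8/223 = 0.04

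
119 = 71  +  48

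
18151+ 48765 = 66916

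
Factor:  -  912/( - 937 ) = 2^4*3^1*19^1*937^( - 1)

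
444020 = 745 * 596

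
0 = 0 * 3489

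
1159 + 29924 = 31083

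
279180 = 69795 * 4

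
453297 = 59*7683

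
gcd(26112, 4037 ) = 1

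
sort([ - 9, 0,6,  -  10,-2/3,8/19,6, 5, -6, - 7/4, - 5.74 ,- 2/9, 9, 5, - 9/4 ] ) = [- 10, - 9,-6, -5.74, - 9/4, -7/4  ,-2/3, -2/9,0, 8/19, 5, 5, 6, 6,9] 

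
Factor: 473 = 11^1 * 43^1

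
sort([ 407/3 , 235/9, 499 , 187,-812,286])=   [ - 812, 235/9, 407/3, 187 , 286, 499]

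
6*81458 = 488748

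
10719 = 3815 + 6904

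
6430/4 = 3215/2 = 1607.50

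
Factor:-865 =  - 5^1 * 173^1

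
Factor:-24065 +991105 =967040 = 2^7*5^1*1511^1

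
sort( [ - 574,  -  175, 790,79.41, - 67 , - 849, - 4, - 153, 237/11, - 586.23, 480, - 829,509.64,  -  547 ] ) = [ - 849,-829, -586.23, - 574,-547, - 175, - 153, - 67, - 4,  237/11,79.41, 480,509.64,790]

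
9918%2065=1658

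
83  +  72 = 155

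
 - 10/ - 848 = 5/424 = 0.01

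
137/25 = 5 + 12/25=5.48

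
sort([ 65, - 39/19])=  [ - 39/19,65]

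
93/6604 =93/6604=0.01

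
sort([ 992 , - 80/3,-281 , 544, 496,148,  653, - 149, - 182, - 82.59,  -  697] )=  [-697,-281, - 182, - 149,-82.59,-80/3, 148, 496,544,653,992] 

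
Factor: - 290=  - 2^1*5^1*29^1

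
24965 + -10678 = 14287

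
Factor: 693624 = 2^3*3^1*28901^1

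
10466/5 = 10466/5 = 2093.20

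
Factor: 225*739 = 166275 = 3^2*5^2*739^1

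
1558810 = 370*4213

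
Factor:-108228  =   - 2^2*3^1 * 29^1*311^1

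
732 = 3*244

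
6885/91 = 6885/91=75.66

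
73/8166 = 73/8166 = 0.01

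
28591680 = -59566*(- 480)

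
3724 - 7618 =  - 3894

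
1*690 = 690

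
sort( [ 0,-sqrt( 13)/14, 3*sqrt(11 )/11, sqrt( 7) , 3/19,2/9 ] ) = [ - sqrt(13)/14, 0,3/19,  2/9,3*sqrt( 11 ) /11,sqrt( 7 ) ]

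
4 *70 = 280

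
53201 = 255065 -201864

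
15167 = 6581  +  8586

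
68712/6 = 11452=11452.00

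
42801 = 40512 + 2289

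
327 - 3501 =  - 3174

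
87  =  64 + 23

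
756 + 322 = 1078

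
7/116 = 7/116=0.06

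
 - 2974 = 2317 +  - 5291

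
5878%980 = 978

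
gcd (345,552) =69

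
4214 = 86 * 49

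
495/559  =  495/559 = 0.89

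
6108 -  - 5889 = 11997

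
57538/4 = 28769/2 = 14384.50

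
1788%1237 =551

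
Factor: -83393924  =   - 2^2 * 1223^1*17047^1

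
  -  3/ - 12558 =1/4186 = 0.00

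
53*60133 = 3187049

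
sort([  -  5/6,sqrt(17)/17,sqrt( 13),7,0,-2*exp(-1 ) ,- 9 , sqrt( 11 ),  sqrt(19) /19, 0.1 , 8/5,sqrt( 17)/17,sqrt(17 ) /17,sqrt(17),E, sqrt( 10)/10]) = [ - 9, - 5/6,  -  2 * exp(  -  1),0, 0.1 , sqrt( 19)/19,sqrt( 17)/17,  sqrt( 17)/17,sqrt (17)/17,sqrt ( 10)/10 , 8/5, E, sqrt(11), sqrt( 13 ),sqrt(17 ), 7 ] 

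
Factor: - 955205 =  - 5^1*73^1*2617^1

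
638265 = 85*7509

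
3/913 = 3/913 = 0.00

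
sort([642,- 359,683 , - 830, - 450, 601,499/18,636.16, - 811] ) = [- 830, - 811, - 450, - 359,499/18,  601,636.16,642, 683 ]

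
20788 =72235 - 51447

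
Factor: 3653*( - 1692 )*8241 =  - 2^2*3^3*13^1 * 41^1*47^1  *  67^1*281^1 = - 50936599116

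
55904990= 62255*898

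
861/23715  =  287/7905 = 0.04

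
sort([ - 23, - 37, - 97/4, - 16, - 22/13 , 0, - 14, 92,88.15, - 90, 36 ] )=[ -90  ,  -  37, - 97/4, - 23, - 16 , - 14,  -  22/13, 0, 36,88.15  ,  92 ]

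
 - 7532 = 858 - 8390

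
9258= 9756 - 498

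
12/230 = 6/115 = 0.05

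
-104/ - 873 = 104/873 = 0.12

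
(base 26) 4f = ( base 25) 4J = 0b1110111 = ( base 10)119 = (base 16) 77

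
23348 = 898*26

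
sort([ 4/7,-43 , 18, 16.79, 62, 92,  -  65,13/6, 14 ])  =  [ - 65, - 43, 4/7, 13/6,14,  16.79, 18,62, 92]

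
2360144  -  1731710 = 628434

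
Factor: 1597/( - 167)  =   - 167^( - 1)*1597^1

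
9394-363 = 9031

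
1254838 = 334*3757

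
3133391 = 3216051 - 82660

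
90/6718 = 45/3359 = 0.01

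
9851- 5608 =4243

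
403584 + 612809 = 1016393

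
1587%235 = 177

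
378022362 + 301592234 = 679614596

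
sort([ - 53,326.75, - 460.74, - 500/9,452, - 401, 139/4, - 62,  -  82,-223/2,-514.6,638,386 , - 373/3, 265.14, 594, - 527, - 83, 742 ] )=[ - 527, -514.6,  -  460.74, - 401, - 373/3, - 223/2 ,-83,  -  82, - 62,  -  500/9,  -  53, 139/4, 265.14,326.75, 386, 452,594, 638, 742 ] 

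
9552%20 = 12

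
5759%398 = 187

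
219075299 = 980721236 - 761645937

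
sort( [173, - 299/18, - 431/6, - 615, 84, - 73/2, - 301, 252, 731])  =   [ - 615, - 301, - 431/6, - 73/2, - 299/18, 84, 173, 252, 731]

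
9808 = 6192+3616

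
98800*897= 88623600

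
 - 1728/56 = -216/7 = - 30.86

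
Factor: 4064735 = 5^1 * 61^1*13327^1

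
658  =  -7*(  -  94 ) 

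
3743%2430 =1313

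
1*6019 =6019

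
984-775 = 209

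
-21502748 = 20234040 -41736788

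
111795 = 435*257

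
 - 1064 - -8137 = 7073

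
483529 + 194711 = 678240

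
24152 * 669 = 16157688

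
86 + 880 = 966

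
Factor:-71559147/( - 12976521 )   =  11^1*37^1 * 103^1*157^( - 1) * 569^1*27551^( - 1) =23853049/4325507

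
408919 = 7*58417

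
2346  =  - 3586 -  - 5932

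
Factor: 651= 3^1* 7^1*31^1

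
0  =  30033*0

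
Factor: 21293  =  107^1*199^1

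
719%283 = 153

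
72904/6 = 12150+2/3 = 12150.67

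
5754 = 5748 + 6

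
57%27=3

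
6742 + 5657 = 12399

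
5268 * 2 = 10536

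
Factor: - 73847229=  -  3^1*271^1 * 90833^1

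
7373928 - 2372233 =5001695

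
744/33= 248/11= 22.55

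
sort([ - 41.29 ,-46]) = [ - 46, - 41.29]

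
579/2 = 579/2 =289.50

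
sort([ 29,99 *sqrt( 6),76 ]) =[ 29,76, 99*sqrt(  6 ) ] 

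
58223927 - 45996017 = 12227910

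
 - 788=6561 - 7349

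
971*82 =79622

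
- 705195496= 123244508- 828440004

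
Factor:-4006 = -2^1*2003^1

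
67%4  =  3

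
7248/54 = 1208/9 = 134.22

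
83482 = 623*134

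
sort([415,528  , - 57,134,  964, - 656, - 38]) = [ - 656, - 57, - 38, 134,  415,528,964 ]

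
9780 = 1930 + 7850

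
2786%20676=2786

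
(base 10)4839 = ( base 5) 123324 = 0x12e7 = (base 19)d7d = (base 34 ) 46b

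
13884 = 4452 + 9432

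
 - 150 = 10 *( - 15)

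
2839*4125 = 11710875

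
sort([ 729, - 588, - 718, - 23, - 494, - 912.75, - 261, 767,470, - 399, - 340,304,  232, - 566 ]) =[ - 912.75, - 718,-588, - 566, - 494,- 399, - 340,  -  261, - 23, 232,304,470 , 729, 767]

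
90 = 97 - 7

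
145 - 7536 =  - 7391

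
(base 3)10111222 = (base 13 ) 1223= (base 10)2564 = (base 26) 3kg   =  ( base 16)A04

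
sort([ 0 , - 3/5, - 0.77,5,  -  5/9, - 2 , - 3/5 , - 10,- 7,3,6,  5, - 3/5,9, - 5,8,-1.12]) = [  -  10 , - 7, - 5, - 2, - 1.12, - 0.77,  -  3/5, - 3/5, - 3/5, - 5/9,0,3,5, 5 , 6,8,  9 ]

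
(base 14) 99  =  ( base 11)113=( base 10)135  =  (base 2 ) 10000111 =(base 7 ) 252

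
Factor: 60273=3^2*37^1*181^1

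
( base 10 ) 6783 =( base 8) 15177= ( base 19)if0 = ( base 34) 5th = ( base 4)1221333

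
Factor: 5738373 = 3^2*637597^1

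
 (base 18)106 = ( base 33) a0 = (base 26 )ci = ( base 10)330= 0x14a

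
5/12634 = 5/12634= 0.00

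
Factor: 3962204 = 2^2 * 59^1*103^1*163^1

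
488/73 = 488/73 = 6.68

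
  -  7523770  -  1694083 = -9217853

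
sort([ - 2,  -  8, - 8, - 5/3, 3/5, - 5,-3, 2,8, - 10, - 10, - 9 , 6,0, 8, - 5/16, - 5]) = [ - 10,-10, - 9, -8, - 8 , - 5, - 5, - 3, - 2, - 5/3, - 5/16,0, 3/5,2,6 , 8,8 ]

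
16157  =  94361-78204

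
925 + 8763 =9688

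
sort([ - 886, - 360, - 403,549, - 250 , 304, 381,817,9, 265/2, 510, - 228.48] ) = [ - 886, - 403  ,-360, - 250 , - 228.48,9, 265/2,304, 381,510, 549,817]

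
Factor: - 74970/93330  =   - 49/61 = - 7^2*61^( - 1) 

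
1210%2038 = 1210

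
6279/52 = 483/4 = 120.75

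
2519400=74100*34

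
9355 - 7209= 2146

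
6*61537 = 369222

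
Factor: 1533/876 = 7/4 = 2^( -2 )*7^1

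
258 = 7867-7609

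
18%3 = 0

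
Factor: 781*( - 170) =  - 132770 = -2^1*5^1*11^1 * 17^1 * 71^1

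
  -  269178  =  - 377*714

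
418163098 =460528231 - 42365133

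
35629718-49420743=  - 13791025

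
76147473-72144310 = 4003163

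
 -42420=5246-47666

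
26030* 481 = 12520430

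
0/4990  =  0 = 0.00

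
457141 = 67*6823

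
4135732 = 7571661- 3435929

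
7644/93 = 82 + 6/31 = 82.19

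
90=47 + 43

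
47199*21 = 991179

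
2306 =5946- 3640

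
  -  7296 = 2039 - 9335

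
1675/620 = 2 + 87/124 = 2.70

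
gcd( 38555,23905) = 5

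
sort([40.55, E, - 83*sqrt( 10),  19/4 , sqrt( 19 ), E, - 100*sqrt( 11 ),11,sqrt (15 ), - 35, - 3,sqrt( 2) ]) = [ - 100 * sqrt( 11 ), -83 * sqrt( 10), - 35, - 3, sqrt( 2 ),E,E,sqrt (15 ) , sqrt( 19), 19/4, 11,40.55]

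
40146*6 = 240876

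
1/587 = 1/587 = 0.00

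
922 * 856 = 789232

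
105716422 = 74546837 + 31169585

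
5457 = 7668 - 2211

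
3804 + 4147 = 7951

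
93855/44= 2133 + 3/44=2133.07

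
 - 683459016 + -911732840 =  -1595191856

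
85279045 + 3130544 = 88409589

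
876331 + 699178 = 1575509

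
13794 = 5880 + 7914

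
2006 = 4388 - 2382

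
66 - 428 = - 362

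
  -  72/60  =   - 6/5 = -1.20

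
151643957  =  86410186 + 65233771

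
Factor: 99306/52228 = 2^( - 1 )*3^4*11^( - 1)*613^1*1187^( - 1 ) = 49653/26114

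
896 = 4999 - 4103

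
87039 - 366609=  - 279570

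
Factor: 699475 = 5^2*7^2*571^1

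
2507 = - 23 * ( - 109 ) 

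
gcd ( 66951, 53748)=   9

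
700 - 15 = 685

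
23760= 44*540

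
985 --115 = 1100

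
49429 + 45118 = 94547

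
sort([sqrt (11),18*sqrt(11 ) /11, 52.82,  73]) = [sqrt( 11), 18 * sqrt ( 11)/11, 52.82,73]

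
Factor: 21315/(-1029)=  - 5^1 *7^ ( - 1)*29^1 = - 145/7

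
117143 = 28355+88788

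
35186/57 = 35186/57= 617.30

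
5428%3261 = 2167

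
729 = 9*81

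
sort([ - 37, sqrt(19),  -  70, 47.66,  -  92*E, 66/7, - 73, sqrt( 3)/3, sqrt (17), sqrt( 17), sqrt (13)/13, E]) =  [ -92 *E, - 73, - 70,-37, sqrt( 13)/13, sqrt( 3 )/3,  E,sqrt( 17 ), sqrt ( 17),sqrt( 19),66/7, 47.66 ]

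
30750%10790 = 9170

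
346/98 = 173/49 = 3.53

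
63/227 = 63/227 = 0.28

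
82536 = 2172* 38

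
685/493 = 685/493 = 1.39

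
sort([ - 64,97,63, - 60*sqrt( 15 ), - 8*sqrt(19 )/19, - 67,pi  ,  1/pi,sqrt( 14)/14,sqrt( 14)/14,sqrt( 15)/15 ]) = [ - 60 * sqrt(15 ), - 67,-64, - 8*sqrt(19) /19,  sqrt(15)/15,sqrt( 14)/14, sqrt( 14) /14, 1/pi, pi,63, 97]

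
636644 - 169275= 467369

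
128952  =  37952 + 91000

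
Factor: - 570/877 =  - 2^1*3^1*5^1 *19^1* 877^( - 1 )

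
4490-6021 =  - 1531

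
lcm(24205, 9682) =48410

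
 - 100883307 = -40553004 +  - 60330303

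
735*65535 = 48168225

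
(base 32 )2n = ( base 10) 87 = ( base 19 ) 4B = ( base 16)57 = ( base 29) 30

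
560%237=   86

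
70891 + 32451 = 103342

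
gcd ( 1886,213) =1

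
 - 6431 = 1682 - 8113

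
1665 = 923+742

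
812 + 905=1717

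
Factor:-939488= - 2^5 *11^1*17^1*157^1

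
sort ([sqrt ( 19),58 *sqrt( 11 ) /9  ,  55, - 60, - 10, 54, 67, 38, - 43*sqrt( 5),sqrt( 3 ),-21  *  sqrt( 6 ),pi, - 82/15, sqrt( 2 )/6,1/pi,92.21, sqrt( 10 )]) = [ - 43*sqrt(5 ),-60, - 21*sqrt( 6),-10, - 82/15, sqrt( 2)/6,1/pi,sqrt( 3 ),pi,  sqrt( 10), sqrt( 19), 58 * sqrt(11 ) /9,38,54, 55,67,92.21 ] 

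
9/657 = 1/73 = 0.01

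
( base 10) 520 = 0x208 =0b1000001000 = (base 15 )24A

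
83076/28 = 2967 =2967.00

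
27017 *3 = 81051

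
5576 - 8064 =-2488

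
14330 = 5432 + 8898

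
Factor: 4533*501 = 3^2 *167^1*1511^1  =  2271033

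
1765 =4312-2547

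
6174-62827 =- 56653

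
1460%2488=1460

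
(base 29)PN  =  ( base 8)1354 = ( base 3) 1000201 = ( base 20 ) 1H8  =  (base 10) 748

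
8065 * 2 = 16130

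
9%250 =9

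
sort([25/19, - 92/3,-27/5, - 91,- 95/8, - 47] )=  [ - 91, - 47,-92/3, - 95/8, - 27/5,25/19]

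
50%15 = 5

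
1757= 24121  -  22364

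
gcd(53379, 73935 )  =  9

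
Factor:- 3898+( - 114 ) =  - 2^2*17^1*59^1 = -4012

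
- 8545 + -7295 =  - 15840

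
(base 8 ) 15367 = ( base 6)51543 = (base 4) 1223313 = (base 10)6903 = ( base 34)5x1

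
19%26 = 19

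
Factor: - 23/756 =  - 2^(-2) * 3^( - 3)*7^( - 1)*23^1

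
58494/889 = 58494/889=65.80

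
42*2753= 115626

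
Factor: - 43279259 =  - 137^1* 315907^1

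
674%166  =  10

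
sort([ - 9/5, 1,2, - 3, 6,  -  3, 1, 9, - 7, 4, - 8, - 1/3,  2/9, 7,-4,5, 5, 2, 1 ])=[ -8, - 7, - 4, - 3, - 3, - 9/5, - 1/3, 2/9,1, 1,  1 , 2, 2, 4, 5 , 5, 6, 7, 9 ] 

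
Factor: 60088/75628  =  58/73 = 2^1*29^1* 73^( - 1) 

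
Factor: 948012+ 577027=1525039=1525039^1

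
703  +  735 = 1438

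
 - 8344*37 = - 308728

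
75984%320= 144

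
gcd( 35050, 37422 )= 2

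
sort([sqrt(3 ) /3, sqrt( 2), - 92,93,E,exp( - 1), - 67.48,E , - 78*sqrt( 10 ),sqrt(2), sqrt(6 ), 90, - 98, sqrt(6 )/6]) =[ - 78 *sqrt(10) ,  -  98, - 92, - 67.48,  exp ( - 1),sqrt (6 ) /6, sqrt(3 ) /3, sqrt( 2 ),  sqrt (2) , sqrt(6) , E,E,90, 93]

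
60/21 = 2 + 6/7 = 2.86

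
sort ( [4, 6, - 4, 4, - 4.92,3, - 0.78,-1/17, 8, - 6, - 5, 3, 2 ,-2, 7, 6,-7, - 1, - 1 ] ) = [ - 7, - 6, -5,  -  4.92, -4,-2, - 1, - 1, - 0.78,-1/17, 2, 3,3,4, 4, 6, 6,7 , 8 ]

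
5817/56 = 103+7/8=103.88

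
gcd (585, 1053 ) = 117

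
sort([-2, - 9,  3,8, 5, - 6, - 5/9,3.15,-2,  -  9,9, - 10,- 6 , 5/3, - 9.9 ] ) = [-10,-9.9 ,-9, -9, - 6, - 6, - 2,-2,  -  5/9 , 5/3,3, 3.15  ,  5,8,9 ]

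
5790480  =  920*6294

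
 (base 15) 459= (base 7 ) 2604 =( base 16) 3d8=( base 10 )984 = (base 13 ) 5A9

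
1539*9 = 13851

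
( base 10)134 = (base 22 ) 62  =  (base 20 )6e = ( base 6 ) 342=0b10000110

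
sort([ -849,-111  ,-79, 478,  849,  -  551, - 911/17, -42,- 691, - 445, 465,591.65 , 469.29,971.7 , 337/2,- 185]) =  [ - 849, - 691,  -  551,- 445, -185, - 111, - 79,  -  911/17 , - 42,337/2, 465, 469.29, 478,  591.65, 849, 971.7]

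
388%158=72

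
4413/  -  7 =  - 631 +4/7= -630.43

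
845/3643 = 845/3643 = 0.23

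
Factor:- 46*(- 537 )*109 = 2692518 = 2^1*3^1*23^1* 109^1* 179^1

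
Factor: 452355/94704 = 2^( - 4 )*5^1 * 53^1*569^1*1973^(  -  1) = 150785/31568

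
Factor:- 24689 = -7^1*3527^1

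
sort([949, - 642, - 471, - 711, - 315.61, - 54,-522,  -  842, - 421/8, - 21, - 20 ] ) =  [ - 842, - 711, - 642,- 522, - 471,  -  315.61,-54, - 421/8, - 21,- 20,949] 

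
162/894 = 27/149 =0.18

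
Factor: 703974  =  2^1*  3^1* 117329^1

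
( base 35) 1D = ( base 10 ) 48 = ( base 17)2E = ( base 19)2a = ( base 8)60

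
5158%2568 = 22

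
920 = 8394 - 7474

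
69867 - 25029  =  44838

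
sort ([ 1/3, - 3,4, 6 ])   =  [ - 3, 1/3, 4,6]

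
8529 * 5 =42645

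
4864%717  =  562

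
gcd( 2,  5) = 1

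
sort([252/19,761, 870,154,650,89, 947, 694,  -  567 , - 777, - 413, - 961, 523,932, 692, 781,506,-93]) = [ - 961, - 777,  -  567,-413  , - 93,252/19,89,154,  506, 523,650,692,694,761, 781,870, 932,947 ]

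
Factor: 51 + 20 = 71^1  =  71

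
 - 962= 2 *( - 481)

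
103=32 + 71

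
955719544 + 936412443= 1892131987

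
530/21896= 265/10948 = 0.02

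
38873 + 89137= 128010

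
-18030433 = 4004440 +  - 22034873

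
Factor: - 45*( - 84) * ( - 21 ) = - 79380 = - 2^2*3^4*5^1 * 7^2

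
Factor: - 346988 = - 2^2 * 223^1*389^1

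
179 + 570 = 749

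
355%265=90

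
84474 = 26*3249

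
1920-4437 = -2517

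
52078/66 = 26039/33 = 789.06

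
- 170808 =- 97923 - 72885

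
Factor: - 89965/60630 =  - 17993/12126 = -2^( - 1 )*3^(- 1)  *19^1 * 43^(-1)*47^ ( - 1 )*947^1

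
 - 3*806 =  - 2418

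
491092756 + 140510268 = 631603024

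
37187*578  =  21494086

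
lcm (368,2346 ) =18768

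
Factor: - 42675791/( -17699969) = 7^( - 1)*29^1*373^ ( - 1) * 6779^(-1)*1471579^1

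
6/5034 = 1/839 = 0.00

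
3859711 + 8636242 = 12495953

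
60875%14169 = 4199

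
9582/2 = 4791 = 4791.00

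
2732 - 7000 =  - 4268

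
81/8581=81/8581 = 0.01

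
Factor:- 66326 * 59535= - 2^1* 3^5*5^1 * 7^2*13^1*2551^1 = - 3948718410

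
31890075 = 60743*525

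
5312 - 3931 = 1381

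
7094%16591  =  7094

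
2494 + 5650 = 8144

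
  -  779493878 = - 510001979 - 269491899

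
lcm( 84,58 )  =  2436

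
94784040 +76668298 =171452338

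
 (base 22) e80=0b1101100101000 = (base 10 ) 6952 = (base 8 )15450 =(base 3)100112111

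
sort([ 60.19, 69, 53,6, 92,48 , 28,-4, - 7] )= [ - 7, - 4,6,28,48, 53,60.19,69, 92 ]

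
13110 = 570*23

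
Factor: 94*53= 4982=2^1*47^1*53^1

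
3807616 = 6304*604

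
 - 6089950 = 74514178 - 80604128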